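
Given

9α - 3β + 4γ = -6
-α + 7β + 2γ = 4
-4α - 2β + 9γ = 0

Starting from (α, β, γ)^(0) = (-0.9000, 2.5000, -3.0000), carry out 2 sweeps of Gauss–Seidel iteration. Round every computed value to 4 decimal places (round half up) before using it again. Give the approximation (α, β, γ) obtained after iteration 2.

(-0.5776, 0.1941, -0.2136)

Iteration 1:
  α = (-6 - (-3)·2.5000 - (4)·-3.0000) / (9) = 1.5000
  β = (4 - (-1)·1.5000 - (2)·-3.0000) / (7) = 1.6429
  γ = (0 - (-4)·1.5000 - (-2)·1.6429) / (9) = 1.0318
Iteration 2:
  α = (-6 - (-3)·1.6429 - (4)·1.0318) / (9) = -0.5776
  β = (4 - (-1)·-0.5776 - (2)·1.0318) / (7) = 0.1941
  γ = (0 - (-4)·-0.5776 - (-2)·0.1941) / (9) = -0.2136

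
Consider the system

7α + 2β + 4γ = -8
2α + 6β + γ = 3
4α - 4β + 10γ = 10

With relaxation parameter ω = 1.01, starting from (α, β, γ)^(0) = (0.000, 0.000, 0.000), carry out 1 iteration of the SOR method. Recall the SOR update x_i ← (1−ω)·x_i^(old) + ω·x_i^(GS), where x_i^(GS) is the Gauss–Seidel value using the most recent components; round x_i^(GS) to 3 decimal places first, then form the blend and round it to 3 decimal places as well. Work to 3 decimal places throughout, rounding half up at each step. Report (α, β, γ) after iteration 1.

(-1.154, 0.894, 1.837)

Iteration 1:
  α: GS value = (-8 - (2)·0.000 - (4)·0.000) / (7) = -1.143;  α ← (1−ω)·0.000 + ω·-1.143 = -1.154
  β: GS value = (3 - (2)·-1.154 - (1)·0.000) / (6) = 0.885;  β ← (1−ω)·0.000 + ω·0.885 = 0.894
  γ: GS value = (10 - (4)·-1.154 - (-4)·0.894) / (10) = 1.819;  γ ← (1−ω)·0.000 + ω·1.819 = 1.837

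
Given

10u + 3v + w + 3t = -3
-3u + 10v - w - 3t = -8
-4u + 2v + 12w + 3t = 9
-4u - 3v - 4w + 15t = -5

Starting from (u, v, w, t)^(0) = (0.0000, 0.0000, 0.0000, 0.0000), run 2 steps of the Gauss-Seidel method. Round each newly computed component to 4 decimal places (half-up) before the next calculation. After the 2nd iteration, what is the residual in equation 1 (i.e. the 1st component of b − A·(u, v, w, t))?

Iteration 1:
  u = (-3 - (3)·0.0000 - (1)·0.0000 - (3)·0.0000) / (10) = -0.3000
  v = (-8 - (-3)·-0.3000 - (-1)·0.0000 - (-3)·0.0000) / (10) = -0.8900
  w = (9 - (-4)·-0.3000 - (2)·-0.8900 - (3)·0.0000) / (12) = 0.7983
  t = (-5 - (-4)·-0.3000 - (-3)·-0.8900 - (-4)·0.7983) / (15) = -0.3785
Iteration 2:
  u = (-3 - (3)·-0.8900 - (1)·0.7983 - (3)·-0.3785) / (10) = 0.0007
  v = (-8 - (-3)·0.0007 - (-1)·0.7983 - (-3)·-0.3785) / (10) = -0.8335
  w = (9 - (-4)·0.0007 - (2)·-0.8335 - (3)·-0.3785) / (12) = 0.9838
  t = (-5 - (-4)·0.0007 - (-3)·-0.8335 - (-4)·0.9838) / (15) = -0.2375
Residual b − A·x = (-0.7778, 0.6084, -0.4233, 0.0000)

-0.7778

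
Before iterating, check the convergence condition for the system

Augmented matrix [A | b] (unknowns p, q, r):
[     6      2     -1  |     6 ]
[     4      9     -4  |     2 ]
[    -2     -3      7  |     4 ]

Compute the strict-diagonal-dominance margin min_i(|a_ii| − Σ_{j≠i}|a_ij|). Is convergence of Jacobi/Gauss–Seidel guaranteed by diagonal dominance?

1

row 1: |6| − (2+1) = 3
row 2: |9| − (4+4) = 1
row 3: |7| − (2+3) = 2
minimum over rows = 1 → strictly diagonally dominant (convergence guaranteed)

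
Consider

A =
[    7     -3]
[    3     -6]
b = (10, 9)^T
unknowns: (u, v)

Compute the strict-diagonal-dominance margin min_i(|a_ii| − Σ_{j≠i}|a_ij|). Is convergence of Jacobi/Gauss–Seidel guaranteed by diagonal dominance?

row 1: |7| − (3) = 4
row 2: |-6| − (3) = 3
minimum over rows = 3 → strictly diagonally dominant (convergence guaranteed)

3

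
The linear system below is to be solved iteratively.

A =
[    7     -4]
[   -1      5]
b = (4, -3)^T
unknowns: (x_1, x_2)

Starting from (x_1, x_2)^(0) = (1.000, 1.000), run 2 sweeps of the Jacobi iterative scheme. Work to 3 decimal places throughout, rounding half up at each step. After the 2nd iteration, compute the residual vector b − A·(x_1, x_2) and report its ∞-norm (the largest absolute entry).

Iteration 1:
  x_1 = (4 - (-4)·1.000) / (7) = 1.143
  x_2 = (-3 - (-1)·1.000) / (5) = -0.400
Iteration 2:
  x_1 = (4 - (-4)·-0.400) / (7) = 0.343
  x_2 = (-3 - (-1)·1.143) / (5) = -0.371
Residual b − A·x = (0.115, -0.802); ∞-norm = 0.802

0.802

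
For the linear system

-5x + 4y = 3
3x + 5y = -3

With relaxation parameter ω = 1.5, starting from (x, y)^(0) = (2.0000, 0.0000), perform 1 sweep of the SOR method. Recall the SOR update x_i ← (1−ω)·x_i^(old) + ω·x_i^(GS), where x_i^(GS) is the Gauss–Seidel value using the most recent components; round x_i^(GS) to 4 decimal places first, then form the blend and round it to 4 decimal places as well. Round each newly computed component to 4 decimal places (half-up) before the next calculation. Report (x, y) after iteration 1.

Iteration 1:
  x: GS value = (3 - (4)·0.0000) / (-5) = -0.6000;  x ← (1−ω)·2.0000 + ω·-0.6000 = -1.9000
  y: GS value = (-3 - (3)·-1.9000) / (5) = 0.5400;  y ← (1−ω)·0.0000 + ω·0.5400 = 0.8100

(-1.9000, 0.8100)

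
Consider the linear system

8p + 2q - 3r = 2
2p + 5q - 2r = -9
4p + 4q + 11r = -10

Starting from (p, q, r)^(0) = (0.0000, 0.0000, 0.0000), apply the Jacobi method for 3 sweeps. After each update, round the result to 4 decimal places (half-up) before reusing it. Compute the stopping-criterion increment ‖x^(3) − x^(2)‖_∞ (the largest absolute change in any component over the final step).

Iteration 1:
  p = (2 - (2)·0.0000 - (-3)·0.0000) / (8) = 0.2500
  q = (-9 - (2)·0.0000 - (-2)·0.0000) / (5) = -1.8000
  r = (-10 - (4)·0.0000 - (4)·0.0000) / (11) = -0.9091
Iteration 2:
  p = (2 - (2)·-1.8000 - (-3)·-0.9091) / (8) = 0.3591
  q = (-9 - (2)·0.2500 - (-2)·-0.9091) / (5) = -2.2636
  r = (-10 - (4)·0.2500 - (4)·-1.8000) / (11) = -0.3455
Iteration 3:
  p = (2 - (2)·-2.2636 - (-3)·-0.3455) / (8) = 0.6863
  q = (-9 - (2)·0.3591 - (-2)·-0.3455) / (5) = -2.0818
  r = (-10 - (4)·0.3591 - (4)·-2.2636) / (11) = -0.2165
Change: (0.3272, 0.1818, 0.1290) → max |·| = 0.3272

0.3272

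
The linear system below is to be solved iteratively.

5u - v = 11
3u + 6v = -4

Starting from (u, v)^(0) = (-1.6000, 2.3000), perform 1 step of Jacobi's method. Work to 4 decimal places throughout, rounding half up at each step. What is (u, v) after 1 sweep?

Iteration 1:
  u = (11 - (-1)·2.3000) / (5) = 2.6600
  v = (-4 - (3)·-1.6000) / (6) = 0.1333

(2.6600, 0.1333)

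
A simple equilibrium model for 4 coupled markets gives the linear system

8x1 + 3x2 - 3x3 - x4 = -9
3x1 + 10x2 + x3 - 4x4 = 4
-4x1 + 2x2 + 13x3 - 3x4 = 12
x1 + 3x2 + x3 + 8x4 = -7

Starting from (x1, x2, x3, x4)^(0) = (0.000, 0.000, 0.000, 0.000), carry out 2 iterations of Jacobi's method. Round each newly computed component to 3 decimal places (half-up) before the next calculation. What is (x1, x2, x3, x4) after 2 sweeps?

(-1.038, 0.295, 0.313, -1.000)

Iteration 1:
  x1 = (-9 - (3)·0.000 - (-3)·0.000 - (-1)·0.000) / (8) = -1.125
  x2 = (4 - (3)·0.000 - (1)·0.000 - (-4)·0.000) / (10) = 0.400
  x3 = (12 - (-4)·0.000 - (2)·0.000 - (-3)·0.000) / (13) = 0.923
  x4 = (-7 - (1)·0.000 - (3)·0.000 - (1)·0.000) / (8) = -0.875
Iteration 2:
  x1 = (-9 - (3)·0.400 - (-3)·0.923 - (-1)·-0.875) / (8) = -1.038
  x2 = (4 - (3)·-1.125 - (1)·0.923 - (-4)·-0.875) / (10) = 0.295
  x3 = (12 - (-4)·-1.125 - (2)·0.400 - (-3)·-0.875) / (13) = 0.313
  x4 = (-7 - (1)·-1.125 - (3)·0.400 - (1)·0.923) / (8) = -1.000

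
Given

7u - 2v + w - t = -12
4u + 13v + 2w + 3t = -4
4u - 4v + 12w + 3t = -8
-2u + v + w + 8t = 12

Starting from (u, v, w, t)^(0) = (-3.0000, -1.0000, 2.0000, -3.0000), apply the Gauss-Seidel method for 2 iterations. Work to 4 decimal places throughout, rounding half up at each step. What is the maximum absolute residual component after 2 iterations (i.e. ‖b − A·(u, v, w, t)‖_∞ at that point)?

Iteration 1:
  u = (-12 - (-2)·-1.0000 - (1)·2.0000 - (-1)·-3.0000) / (7) = -2.7143
  v = (-4 - (4)·-2.7143 - (2)·2.0000 - (3)·-3.0000) / (13) = 0.9121
  w = (-8 - (4)·-2.7143 - (-4)·0.9121 - (3)·-3.0000) / (12) = 1.2921
  t = (12 - (-2)·-2.7143 - (1)·0.9121 - (1)·1.2921) / (8) = 0.5459
Iteration 2:
  u = (-12 - (-2)·0.9121 - (1)·1.2921 - (-1)·0.5459) / (7) = -1.5603
  v = (-4 - (4)·-1.5603 - (2)·1.2921 - (3)·0.5459) / (13) = -0.1524
  w = (-8 - (4)·-1.5603 - (-4)·-0.1524 - (3)·0.5459) / (12) = -0.3338
  t = (12 - (-2)·-1.5603 - (1)·-0.1524 - (1)·-0.3338) / (8) = 1.1707
Residual b − A·x = (0.1218, 1.3779, -1.8749, 0.0000); ∞-norm = 1.8749

1.8749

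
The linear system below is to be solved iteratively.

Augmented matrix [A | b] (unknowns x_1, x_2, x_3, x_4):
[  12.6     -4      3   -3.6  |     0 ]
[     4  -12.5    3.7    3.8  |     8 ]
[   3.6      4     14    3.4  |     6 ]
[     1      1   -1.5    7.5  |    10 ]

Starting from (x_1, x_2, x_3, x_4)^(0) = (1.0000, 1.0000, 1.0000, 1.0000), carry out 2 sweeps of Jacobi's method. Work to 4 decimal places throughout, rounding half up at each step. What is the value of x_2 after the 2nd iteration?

-0.2438

Iteration 1:
  x_1 = (0 - (-4)·1.0000 - (3)·1.0000 - (-3.6)·1.0000) / (12.6) = 0.3651
  x_2 = (8 - (4)·1.0000 - (3.7)·1.0000 - (3.8)·1.0000) / (-12.5) = 0.2800
  x_3 = (6 - (3.6)·1.0000 - (4)·1.0000 - (3.4)·1.0000) / (14) = -0.3571
  x_4 = (10 - (1)·1.0000 - (1)·1.0000 - (-1.5)·1.0000) / (7.5) = 1.2667
Iteration 2:
  x_1 = (0 - (-4)·0.2800 - (3)·-0.3571 - (-3.6)·1.2667) / (12.6) = 0.5358
  x_2 = (8 - (4)·0.3651 - (3.7)·-0.3571 - (3.8)·1.2667) / (-12.5) = -0.2438
  x_3 = (6 - (3.6)·0.3651 - (4)·0.2800 - (3.4)·1.2667) / (14) = -0.0529
  x_4 = (10 - (1)·0.3651 - (1)·0.2800 - (-1.5)·-0.3571) / (7.5) = 1.1759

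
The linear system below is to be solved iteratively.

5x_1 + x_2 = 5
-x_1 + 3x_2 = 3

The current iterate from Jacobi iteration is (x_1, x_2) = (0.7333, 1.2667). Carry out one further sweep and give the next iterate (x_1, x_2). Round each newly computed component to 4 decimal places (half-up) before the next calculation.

(0.7467, 1.2444)

One sweep:
  x_1 = (5 - (1)·1.2667) / (5) = 0.7467
  x_2 = (3 - (-1)·0.7333) / (3) = 1.2444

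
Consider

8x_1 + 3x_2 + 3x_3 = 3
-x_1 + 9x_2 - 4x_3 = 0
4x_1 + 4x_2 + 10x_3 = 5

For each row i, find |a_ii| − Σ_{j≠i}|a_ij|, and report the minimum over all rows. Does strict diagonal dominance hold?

2

row 1: |8| − (3+3) = 2
row 2: |9| − (1+4) = 4
row 3: |10| − (4+4) = 2
minimum over rows = 2 → strictly diagonally dominant (convergence guaranteed)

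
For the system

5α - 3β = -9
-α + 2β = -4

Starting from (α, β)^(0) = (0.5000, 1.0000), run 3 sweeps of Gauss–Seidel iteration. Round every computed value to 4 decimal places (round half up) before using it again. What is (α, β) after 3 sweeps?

Iteration 1:
  α = (-9 - (-3)·1.0000) / (5) = -1.2000
  β = (-4 - (-1)·-1.2000) / (2) = -2.6000
Iteration 2:
  α = (-9 - (-3)·-2.6000) / (5) = -3.3600
  β = (-4 - (-1)·-3.3600) / (2) = -3.6800
Iteration 3:
  α = (-9 - (-3)·-3.6800) / (5) = -4.0080
  β = (-4 - (-1)·-4.0080) / (2) = -4.0040

(-4.0080, -4.0040)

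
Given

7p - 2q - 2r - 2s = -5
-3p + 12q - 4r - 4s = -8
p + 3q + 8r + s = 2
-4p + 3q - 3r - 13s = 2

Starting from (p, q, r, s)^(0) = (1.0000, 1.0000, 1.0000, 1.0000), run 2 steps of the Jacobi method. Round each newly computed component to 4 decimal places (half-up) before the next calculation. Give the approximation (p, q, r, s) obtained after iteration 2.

Iteration 1:
  p = (-5 - (-2)·1.0000 - (-2)·1.0000 - (-2)·1.0000) / (7) = 0.1429
  q = (-8 - (-3)·1.0000 - (-4)·1.0000 - (-4)·1.0000) / (12) = 0.2500
  r = (2 - (1)·1.0000 - (3)·1.0000 - (1)·1.0000) / (8) = -0.3750
  s = (2 - (-4)·1.0000 - (3)·1.0000 - (-3)·1.0000) / (-13) = -0.4615
Iteration 2:
  p = (-5 - (-2)·0.2500 - (-2)·-0.3750 - (-2)·-0.4615) / (7) = -0.8819
  q = (-8 - (-3)·0.1429 - (-4)·-0.3750 - (-4)·-0.4615) / (12) = -0.9098
  r = (2 - (1)·0.1429 - (3)·0.2500 - (1)·-0.4615) / (8) = 0.1961
  s = (2 - (-4)·0.1429 - (3)·0.2500 - (-3)·-0.3750) / (-13) = -0.0536

(-0.8819, -0.9098, 0.1961, -0.0536)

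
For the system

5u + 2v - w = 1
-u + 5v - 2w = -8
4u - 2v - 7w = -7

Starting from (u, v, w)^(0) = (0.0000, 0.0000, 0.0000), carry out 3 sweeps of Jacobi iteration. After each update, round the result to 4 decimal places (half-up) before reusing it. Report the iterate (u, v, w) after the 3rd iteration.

Iteration 1:
  u = (1 - (2)·0.0000 - (-1)·0.0000) / (5) = 0.2000
  v = (-8 - (-1)·0.0000 - (-2)·0.0000) / (5) = -1.6000
  w = (-7 - (4)·0.0000 - (-2)·0.0000) / (-7) = 1.0000
Iteration 2:
  u = (1 - (2)·-1.6000 - (-1)·1.0000) / (5) = 1.0400
  v = (-8 - (-1)·0.2000 - (-2)·1.0000) / (5) = -1.1600
  w = (-7 - (4)·0.2000 - (-2)·-1.6000) / (-7) = 1.5714
Iteration 3:
  u = (1 - (2)·-1.1600 - (-1)·1.5714) / (5) = 0.9783
  v = (-8 - (-1)·1.0400 - (-2)·1.5714) / (5) = -0.7634
  w = (-7 - (4)·1.0400 - (-2)·-1.1600) / (-7) = 1.9257

(0.9783, -0.7634, 1.9257)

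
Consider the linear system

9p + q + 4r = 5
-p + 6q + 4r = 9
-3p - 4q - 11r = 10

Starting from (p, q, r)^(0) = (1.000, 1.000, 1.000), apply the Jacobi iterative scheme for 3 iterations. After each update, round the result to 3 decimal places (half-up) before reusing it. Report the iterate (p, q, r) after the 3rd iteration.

Iteration 1:
  p = (5 - (1)·1.000 - (4)·1.000) / (9) = 0.000
  q = (9 - (-1)·1.000 - (4)·1.000) / (6) = 1.000
  r = (10 - (-3)·1.000 - (-4)·1.000) / (-11) = -1.545
Iteration 2:
  p = (5 - (1)·1.000 - (4)·-1.545) / (9) = 1.131
  q = (9 - (-1)·0.000 - (4)·-1.545) / (6) = 2.530
  r = (10 - (-3)·0.000 - (-4)·1.000) / (-11) = -1.273
Iteration 3:
  p = (5 - (1)·2.530 - (4)·-1.273) / (9) = 0.840
  q = (9 - (-1)·1.131 - (4)·-1.273) / (6) = 2.537
  r = (10 - (-3)·1.131 - (-4)·2.530) / (-11) = -2.138

(0.840, 2.537, -2.138)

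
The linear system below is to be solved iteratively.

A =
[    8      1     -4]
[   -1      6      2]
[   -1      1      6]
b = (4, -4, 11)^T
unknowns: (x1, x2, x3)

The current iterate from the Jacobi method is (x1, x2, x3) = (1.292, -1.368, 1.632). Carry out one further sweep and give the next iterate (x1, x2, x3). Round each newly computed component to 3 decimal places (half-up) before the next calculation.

One sweep:
  x1 = (4 - (1)·-1.368 - (-4)·1.632) / (8) = 1.487
  x2 = (-4 - (-1)·1.292 - (2)·1.632) / (6) = -0.995
  x3 = (11 - (-1)·1.292 - (1)·-1.368) / (6) = 2.277

(1.487, -0.995, 2.277)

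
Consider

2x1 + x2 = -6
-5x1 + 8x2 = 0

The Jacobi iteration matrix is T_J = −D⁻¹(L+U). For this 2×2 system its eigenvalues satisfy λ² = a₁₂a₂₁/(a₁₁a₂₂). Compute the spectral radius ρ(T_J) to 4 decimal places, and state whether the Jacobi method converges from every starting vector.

0.5590

a₁₂a₂₁/(a₁₁a₂₂) = (1)·(-5) / ((2)·(8)) = -0.312500
ρ = √|-0.312500| = √0.312500 = 0.5590
ρ < 1, so Jacobi converges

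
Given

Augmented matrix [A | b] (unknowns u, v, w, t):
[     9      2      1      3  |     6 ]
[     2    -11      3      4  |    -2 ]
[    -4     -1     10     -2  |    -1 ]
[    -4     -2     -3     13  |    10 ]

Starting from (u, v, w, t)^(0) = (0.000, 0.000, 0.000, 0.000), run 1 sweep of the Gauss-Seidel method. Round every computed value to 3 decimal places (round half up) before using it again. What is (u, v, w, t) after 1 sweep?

(0.667, 0.303, 0.197, 1.067)

Iteration 1:
  u = (6 - (2)·0.000 - (1)·0.000 - (3)·0.000) / (9) = 0.667
  v = (-2 - (2)·0.667 - (3)·0.000 - (4)·0.000) / (-11) = 0.303
  w = (-1 - (-4)·0.667 - (-1)·0.303 - (-2)·0.000) / (10) = 0.197
  t = (10 - (-4)·0.667 - (-2)·0.303 - (-3)·0.197) / (13) = 1.067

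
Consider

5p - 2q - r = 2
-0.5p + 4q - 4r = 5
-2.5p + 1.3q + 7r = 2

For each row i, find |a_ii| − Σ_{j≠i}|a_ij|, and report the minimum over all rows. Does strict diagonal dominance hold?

row 1: |5| − (2+1) = 2
row 2: |4| − (0.5+4) = -0.5
row 3: |7| − (2.5+1.3) = 3.2
minimum over rows = -0.5 → not strictly diagonally dominant

-0.5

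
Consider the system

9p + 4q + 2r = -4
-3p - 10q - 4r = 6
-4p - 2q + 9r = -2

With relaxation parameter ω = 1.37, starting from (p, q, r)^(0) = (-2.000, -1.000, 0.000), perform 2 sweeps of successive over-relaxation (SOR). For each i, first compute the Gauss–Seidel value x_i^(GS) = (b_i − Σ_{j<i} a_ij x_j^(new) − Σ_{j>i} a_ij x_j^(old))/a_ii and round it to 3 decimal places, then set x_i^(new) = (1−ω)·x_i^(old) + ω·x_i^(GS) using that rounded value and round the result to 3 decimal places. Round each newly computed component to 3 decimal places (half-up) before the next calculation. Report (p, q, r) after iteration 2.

(-0.397, -0.333, -0.617)

Iteration 1:
  p: GS value = (-4 - (4)·-1.000 - (2)·0.000) / (9) = 0.000;  p ← (1−ω)·-2.000 + ω·0.000 = 0.740
  q: GS value = (6 - (-3)·0.740 - (-4)·0.000) / (-10) = -0.822;  q ← (1−ω)·-1.000 + ω·-0.822 = -0.756
  r: GS value = (-2 - (-4)·0.740 - (-2)·-0.756) / (9) = -0.061;  r ← (1−ω)·0.000 + ω·-0.061 = -0.084
Iteration 2:
  p: GS value = (-4 - (4)·-0.756 - (2)·-0.084) / (9) = -0.090;  p ← (1−ω)·0.740 + ω·-0.090 = -0.397
  q: GS value = (6 - (-3)·-0.397 - (-4)·-0.084) / (-10) = -0.447;  q ← (1−ω)·-0.756 + ω·-0.447 = -0.333
  r: GS value = (-2 - (-4)·-0.397 - (-2)·-0.333) / (9) = -0.473;  r ← (1−ω)·-0.084 + ω·-0.473 = -0.617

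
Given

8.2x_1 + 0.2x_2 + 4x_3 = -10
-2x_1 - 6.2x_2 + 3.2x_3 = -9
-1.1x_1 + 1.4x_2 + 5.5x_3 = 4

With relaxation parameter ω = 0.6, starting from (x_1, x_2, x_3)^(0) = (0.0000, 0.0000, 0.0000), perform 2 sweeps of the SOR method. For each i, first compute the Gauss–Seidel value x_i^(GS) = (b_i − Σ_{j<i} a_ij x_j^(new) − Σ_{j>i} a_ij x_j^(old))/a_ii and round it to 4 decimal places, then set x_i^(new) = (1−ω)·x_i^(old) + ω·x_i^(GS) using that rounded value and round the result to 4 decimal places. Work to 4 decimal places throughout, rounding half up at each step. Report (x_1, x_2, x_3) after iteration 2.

(-1.0960, 1.5482, 0.1460)

Iteration 1:
  x_1: GS value = (-10 - (0.2)·0.0000 - (4)·0.0000) / (8.2) = -1.2195;  x_1 ← (1−ω)·0.0000 + ω·-1.2195 = -0.7317
  x_2: GS value = (-9 - (-2)·-0.7317 - (3.2)·0.0000) / (-6.2) = 1.6876;  x_2 ← (1−ω)·0.0000 + ω·1.6876 = 1.0126
  x_3: GS value = (4 - (-1.1)·-0.7317 - (1.4)·1.0126) / (5.5) = 0.3232;  x_3 ← (1−ω)·0.0000 + ω·0.3232 = 0.1939
Iteration 2:
  x_1: GS value = (-10 - (0.2)·1.0126 - (4)·0.1939) / (8.2) = -1.3388;  x_1 ← (1−ω)·-0.7317 + ω·-1.3388 = -1.0960
  x_2: GS value = (-9 - (-2)·-1.0960 - (3.2)·0.1939) / (-6.2) = 1.9052;  x_2 ← (1−ω)·1.0126 + ω·1.9052 = 1.5482
  x_3: GS value = (4 - (-1.1)·-1.0960 - (1.4)·1.5482) / (5.5) = 0.1140;  x_3 ← (1−ω)·0.1939 + ω·0.1140 = 0.1460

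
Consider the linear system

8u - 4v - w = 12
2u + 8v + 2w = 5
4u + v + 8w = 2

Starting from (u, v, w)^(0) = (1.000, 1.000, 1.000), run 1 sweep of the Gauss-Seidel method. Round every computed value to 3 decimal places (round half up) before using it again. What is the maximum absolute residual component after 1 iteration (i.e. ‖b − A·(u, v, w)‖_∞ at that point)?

6.417

Iteration 1:
  u = (12 - (-4)·1.000 - (-1)·1.000) / (8) = 2.125
  v = (5 - (2)·2.125 - (2)·1.000) / (8) = -0.156
  w = (2 - (4)·2.125 - (1)·-0.156) / (8) = -0.793
Residual b − A·x = (-6.417, 3.584, 0.000); ∞-norm = 6.417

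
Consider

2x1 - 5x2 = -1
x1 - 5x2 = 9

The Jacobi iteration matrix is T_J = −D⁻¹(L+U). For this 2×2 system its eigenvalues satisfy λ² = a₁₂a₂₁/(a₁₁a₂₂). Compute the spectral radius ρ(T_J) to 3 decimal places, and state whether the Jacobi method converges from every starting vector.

a₁₂a₂₁/(a₁₁a₂₂) = (-5)·(1) / ((2)·(-5)) = 0.500000
ρ = √|0.500000| = √0.500000 = 0.707
ρ < 1, so Jacobi converges

0.707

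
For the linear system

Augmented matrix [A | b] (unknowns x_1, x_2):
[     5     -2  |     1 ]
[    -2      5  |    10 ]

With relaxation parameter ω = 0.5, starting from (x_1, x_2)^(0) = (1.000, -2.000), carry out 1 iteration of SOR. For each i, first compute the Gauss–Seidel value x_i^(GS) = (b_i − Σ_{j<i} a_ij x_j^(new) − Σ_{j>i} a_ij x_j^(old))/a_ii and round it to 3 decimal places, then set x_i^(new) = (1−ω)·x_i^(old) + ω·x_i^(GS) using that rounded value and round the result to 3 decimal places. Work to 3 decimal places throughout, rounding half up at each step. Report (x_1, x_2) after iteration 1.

(0.200, 0.040)

Iteration 1:
  x_1: GS value = (1 - (-2)·-2.000) / (5) = -0.600;  x_1 ← (1−ω)·1.000 + ω·-0.600 = 0.200
  x_2: GS value = (10 - (-2)·0.200) / (5) = 2.080;  x_2 ← (1−ω)·-2.000 + ω·2.080 = 0.040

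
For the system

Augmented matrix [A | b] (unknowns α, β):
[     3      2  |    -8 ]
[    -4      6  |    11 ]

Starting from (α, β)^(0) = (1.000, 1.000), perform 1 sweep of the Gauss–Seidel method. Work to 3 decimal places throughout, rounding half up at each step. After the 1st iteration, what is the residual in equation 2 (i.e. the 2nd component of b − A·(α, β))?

0.002

Iteration 1:
  α = (-8 - (2)·1.000) / (3) = -3.333
  β = (11 - (-4)·-3.333) / (6) = -0.389
Residual b − A·x = (2.777, 0.002)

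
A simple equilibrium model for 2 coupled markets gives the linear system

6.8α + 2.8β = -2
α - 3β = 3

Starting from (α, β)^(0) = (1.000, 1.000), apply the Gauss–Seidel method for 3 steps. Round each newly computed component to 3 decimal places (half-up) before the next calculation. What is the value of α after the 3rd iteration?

Iteration 1:
  α = (-2 - (2.8)·1.000) / (6.8) = -0.706
  β = (3 - (1)·-0.706) / (-3) = -1.235
Iteration 2:
  α = (-2 - (2.8)·-1.235) / (6.8) = 0.214
  β = (3 - (1)·0.214) / (-3) = -0.929
Iteration 3:
  α = (-2 - (2.8)·-0.929) / (6.8) = 0.088
  β = (3 - (1)·0.088) / (-3) = -0.971

0.088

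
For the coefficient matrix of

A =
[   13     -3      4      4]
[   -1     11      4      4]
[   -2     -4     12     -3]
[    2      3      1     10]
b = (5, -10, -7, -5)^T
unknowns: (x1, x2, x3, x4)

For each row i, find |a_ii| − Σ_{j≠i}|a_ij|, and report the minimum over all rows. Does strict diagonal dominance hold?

row 1: |13| − (3+4+4) = 2
row 2: |11| − (1+4+4) = 2
row 3: |12| − (2+4+3) = 3
row 4: |10| − (2+3+1) = 4
minimum over rows = 2 → strictly diagonally dominant (convergence guaranteed)

2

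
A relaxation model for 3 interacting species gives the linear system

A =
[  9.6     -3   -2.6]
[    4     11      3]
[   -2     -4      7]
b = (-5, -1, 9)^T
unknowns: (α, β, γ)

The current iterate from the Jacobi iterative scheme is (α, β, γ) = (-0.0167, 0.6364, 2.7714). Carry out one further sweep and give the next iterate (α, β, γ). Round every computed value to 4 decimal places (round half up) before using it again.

One sweep:
  α = (-5 - (-3)·0.6364 - (-2.6)·2.7714) / (9.6) = 0.4286
  β = (-1 - (4)·-0.0167 - (3)·2.7714) / (11) = -0.8407
  γ = (9 - (-2)·-0.0167 - (-4)·0.6364) / (7) = 1.6446

(0.4286, -0.8407, 1.6446)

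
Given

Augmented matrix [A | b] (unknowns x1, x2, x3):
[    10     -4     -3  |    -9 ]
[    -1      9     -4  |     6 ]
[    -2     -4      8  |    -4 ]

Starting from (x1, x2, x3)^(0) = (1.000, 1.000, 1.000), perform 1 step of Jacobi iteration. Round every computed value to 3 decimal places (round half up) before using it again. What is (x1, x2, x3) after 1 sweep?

Iteration 1:
  x1 = (-9 - (-4)·1.000 - (-3)·1.000) / (10) = -0.200
  x2 = (6 - (-1)·1.000 - (-4)·1.000) / (9) = 1.222
  x3 = (-4 - (-2)·1.000 - (-4)·1.000) / (8) = 0.250

(-0.200, 1.222, 0.250)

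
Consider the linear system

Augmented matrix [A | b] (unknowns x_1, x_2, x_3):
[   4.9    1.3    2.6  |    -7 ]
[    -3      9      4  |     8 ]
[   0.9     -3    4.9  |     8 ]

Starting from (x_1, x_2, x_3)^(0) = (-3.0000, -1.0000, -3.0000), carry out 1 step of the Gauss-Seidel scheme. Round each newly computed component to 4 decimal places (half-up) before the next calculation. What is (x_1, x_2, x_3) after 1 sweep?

Iteration 1:
  x_1 = (-7 - (1.3)·-1.0000 - (2.6)·-3.0000) / (4.9) = 0.4286
  x_2 = (8 - (-3)·0.4286 - (4)·-3.0000) / (9) = 2.3651
  x_3 = (8 - (0.9)·0.4286 - (-3)·2.3651) / (4.9) = 3.0020

(0.4286, 2.3651, 3.0020)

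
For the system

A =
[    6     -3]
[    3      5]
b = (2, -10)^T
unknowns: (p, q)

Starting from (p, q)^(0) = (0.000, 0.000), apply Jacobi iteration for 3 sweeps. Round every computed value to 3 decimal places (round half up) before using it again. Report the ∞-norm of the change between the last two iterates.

0.600

Iteration 1:
  p = (2 - (-3)·0.000) / (6) = 0.333
  q = (-10 - (3)·0.000) / (5) = -2.000
Iteration 2:
  p = (2 - (-3)·-2.000) / (6) = -0.667
  q = (-10 - (3)·0.333) / (5) = -2.200
Iteration 3:
  p = (2 - (-3)·-2.200) / (6) = -0.767
  q = (-10 - (3)·-0.667) / (5) = -1.600
Change: (-0.100, 0.600) → max |·| = 0.600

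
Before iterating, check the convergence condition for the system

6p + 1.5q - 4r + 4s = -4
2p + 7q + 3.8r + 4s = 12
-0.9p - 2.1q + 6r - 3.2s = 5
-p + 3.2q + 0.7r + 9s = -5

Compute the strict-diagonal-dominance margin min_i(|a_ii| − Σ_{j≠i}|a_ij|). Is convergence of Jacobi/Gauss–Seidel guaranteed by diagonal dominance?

-3.5

row 1: |6| − (1.5+4+4) = -3.5
row 2: |7| − (2+3.8+4) = -2.8
row 3: |6| − (0.9+2.1+3.2) = -0.2
row 4: |9| − (1+3.2+0.7) = 4.1
minimum over rows = -3.5 → not strictly diagonally dominant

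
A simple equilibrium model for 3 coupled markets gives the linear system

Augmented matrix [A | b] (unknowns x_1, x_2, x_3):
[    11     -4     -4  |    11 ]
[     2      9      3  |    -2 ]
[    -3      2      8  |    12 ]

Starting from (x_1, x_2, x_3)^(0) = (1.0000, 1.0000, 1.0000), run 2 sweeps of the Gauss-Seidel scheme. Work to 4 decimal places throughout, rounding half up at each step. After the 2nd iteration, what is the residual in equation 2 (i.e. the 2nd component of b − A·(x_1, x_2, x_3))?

-0.0837

Iteration 1:
  x_1 = (11 - (-4)·1.0000 - (-4)·1.0000) / (11) = 1.7273
  x_2 = (-2 - (2)·1.7273 - (3)·1.0000) / (9) = -0.9394
  x_3 = (12 - (-3)·1.7273 - (2)·-0.9394) / (8) = 2.3826
Iteration 2:
  x_1 = (11 - (-4)·-0.9394 - (-4)·2.3826) / (11) = 1.5248
  x_2 = (-2 - (2)·1.5248 - (3)·2.3826) / (9) = -1.3553
  x_3 = (12 - (-3)·1.5248 - (2)·-1.3553) / (8) = 2.4106
Residual b − A·x = (-1.5516, -0.0837, 0.0002)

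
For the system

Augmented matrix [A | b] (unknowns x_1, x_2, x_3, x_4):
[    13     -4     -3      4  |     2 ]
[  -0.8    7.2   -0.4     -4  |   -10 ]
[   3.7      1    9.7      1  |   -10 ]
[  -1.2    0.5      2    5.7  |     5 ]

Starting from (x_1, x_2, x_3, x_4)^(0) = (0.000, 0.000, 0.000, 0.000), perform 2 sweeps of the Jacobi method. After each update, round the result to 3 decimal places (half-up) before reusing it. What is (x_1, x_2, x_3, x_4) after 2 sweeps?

Iteration 1:
  x_1 = (2 - (-4)·0.000 - (-3)·0.000 - (4)·0.000) / (13) = 0.154
  x_2 = (-10 - (-0.8)·0.000 - (-0.4)·0.000 - (-4)·0.000) / (7.2) = -1.389
  x_3 = (-10 - (3.7)·0.000 - (1)·0.000 - (1)·0.000) / (9.7) = -1.031
  x_4 = (5 - (-1.2)·0.000 - (0.5)·0.000 - (2)·0.000) / (5.7) = 0.877
Iteration 2:
  x_1 = (2 - (-4)·-1.389 - (-3)·-1.031 - (4)·0.877) / (13) = -0.781
  x_2 = (-10 - (-0.8)·0.154 - (-0.4)·-1.031 - (-4)·0.877) / (7.2) = -0.942
  x_3 = (-10 - (3.7)·0.154 - (1)·-1.389 - (1)·0.877) / (9.7) = -1.037
  x_4 = (5 - (-1.2)·0.154 - (0.5)·-1.389 - (2)·-1.031) / (5.7) = 1.393

(-0.781, -0.942, -1.037, 1.393)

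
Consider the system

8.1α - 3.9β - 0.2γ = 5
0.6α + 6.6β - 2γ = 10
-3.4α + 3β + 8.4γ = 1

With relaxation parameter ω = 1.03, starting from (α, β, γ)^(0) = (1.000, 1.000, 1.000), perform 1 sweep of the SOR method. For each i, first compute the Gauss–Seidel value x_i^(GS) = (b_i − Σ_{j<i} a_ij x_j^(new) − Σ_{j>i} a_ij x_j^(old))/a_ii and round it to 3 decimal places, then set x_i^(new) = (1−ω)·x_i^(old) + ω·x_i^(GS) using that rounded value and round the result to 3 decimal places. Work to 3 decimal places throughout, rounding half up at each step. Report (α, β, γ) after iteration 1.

(1.127, 1.737, -0.076)

Iteration 1:
  α: GS value = (5 - (-3.9)·1.000 - (-0.2)·1.000) / (8.1) = 1.123;  α ← (1−ω)·1.000 + ω·1.123 = 1.127
  β: GS value = (10 - (0.6)·1.127 - (-2)·1.000) / (6.6) = 1.716;  β ← (1−ω)·1.000 + ω·1.716 = 1.737
  γ: GS value = (1 - (-3.4)·1.127 - (3)·1.737) / (8.4) = -0.045;  γ ← (1−ω)·1.000 + ω·-0.045 = -0.076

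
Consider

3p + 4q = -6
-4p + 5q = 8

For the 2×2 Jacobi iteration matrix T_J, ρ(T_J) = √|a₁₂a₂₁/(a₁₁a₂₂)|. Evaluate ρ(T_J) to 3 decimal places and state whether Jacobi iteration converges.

1.033

a₁₂a₂₁/(a₁₁a₂₂) = (4)·(-4) / ((3)·(5)) = -1.066667
ρ = √|-1.066667| = √1.066667 = 1.033
ρ > 1, so Jacobi diverges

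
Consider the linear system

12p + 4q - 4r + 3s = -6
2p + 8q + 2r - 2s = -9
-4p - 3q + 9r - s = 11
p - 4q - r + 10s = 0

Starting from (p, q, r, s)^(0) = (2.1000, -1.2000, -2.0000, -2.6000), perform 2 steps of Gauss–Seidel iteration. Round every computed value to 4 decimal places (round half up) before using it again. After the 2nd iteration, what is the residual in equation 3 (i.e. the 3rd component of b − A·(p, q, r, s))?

Iteration 1:
  p = (-6 - (4)·-1.2000 - (-4)·-2.0000 - (3)·-2.6000) / (12) = -0.1167
  q = (-9 - (2)·-0.1167 - (2)·-2.0000 - (-2)·-2.6000) / (8) = -1.2458
  r = (11 - (-4)·-0.1167 - (-3)·-1.2458 - (-1)·-2.6000) / (9) = 0.4662
  s = (0 - (1)·-0.1167 - (-4)·-1.2458 - (-1)·0.4662) / (10) = -0.4400
Iteration 2:
  p = (-6 - (4)·-1.2458 - (-4)·0.4662 - (3)·-0.4400) / (12) = 0.1807
  q = (-9 - (2)·0.1807 - (2)·0.4662 - (-2)·-0.4400) / (8) = -1.3967
  r = (11 - (-4)·0.1807 - (-3)·-1.3967 - (-1)·-0.4400) / (9) = 0.7881
  s = (0 - (1)·0.1807 - (-4)·-1.3967 - (-1)·0.7881) / (10) = -0.4979
Residual b − A·x = (2.0645, -0.7598, -0.0581, -0.0004)

-0.0581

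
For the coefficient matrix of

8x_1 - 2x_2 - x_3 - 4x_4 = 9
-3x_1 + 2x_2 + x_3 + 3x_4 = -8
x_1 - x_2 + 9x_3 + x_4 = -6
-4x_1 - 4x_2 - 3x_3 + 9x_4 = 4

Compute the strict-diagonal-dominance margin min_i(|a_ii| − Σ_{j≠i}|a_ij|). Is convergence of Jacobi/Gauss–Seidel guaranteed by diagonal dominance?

-5

row 1: |8| − (2+1+4) = 1
row 2: |2| − (3+1+3) = -5
row 3: |9| − (1+1+1) = 6
row 4: |9| − (4+4+3) = -2
minimum over rows = -5 → not strictly diagonally dominant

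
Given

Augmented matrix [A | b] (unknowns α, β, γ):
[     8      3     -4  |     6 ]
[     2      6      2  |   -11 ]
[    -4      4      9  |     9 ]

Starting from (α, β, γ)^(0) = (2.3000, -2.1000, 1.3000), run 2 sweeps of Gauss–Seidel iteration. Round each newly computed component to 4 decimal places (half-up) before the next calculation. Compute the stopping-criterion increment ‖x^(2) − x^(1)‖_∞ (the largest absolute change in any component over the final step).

Iteration 1:
  α = (6 - (3)·-2.1000 - (-4)·1.3000) / (8) = 2.1875
  β = (-11 - (2)·2.1875 - (2)·1.3000) / (6) = -2.9958
  γ = (9 - (-4)·2.1875 - (4)·-2.9958) / (9) = 3.3037
Iteration 2:
  α = (6 - (3)·-2.9958 - (-4)·3.3037) / (8) = 3.5253
  β = (-11 - (2)·3.5253 - (2)·3.3037) / (6) = -4.1097
  γ = (9 - (-4)·3.5253 - (4)·-4.1097) / (9) = 4.3933
Change: (1.3378, -1.1139, 1.0896) → max |·| = 1.3378

1.3378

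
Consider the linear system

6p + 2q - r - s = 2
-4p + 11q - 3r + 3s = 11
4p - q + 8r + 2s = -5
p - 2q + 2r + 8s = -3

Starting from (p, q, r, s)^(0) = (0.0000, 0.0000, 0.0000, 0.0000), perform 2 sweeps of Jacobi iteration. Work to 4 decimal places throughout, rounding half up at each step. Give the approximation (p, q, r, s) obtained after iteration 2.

Iteration 1:
  p = (2 - (2)·0.0000 - (-1)·0.0000 - (-1)·0.0000) / (6) = 0.3333
  q = (11 - (-4)·0.0000 - (-3)·0.0000 - (3)·0.0000) / (11) = 1.0000
  r = (-5 - (4)·0.0000 - (-1)·0.0000 - (2)·0.0000) / (8) = -0.6250
  s = (-3 - (1)·0.0000 - (-2)·0.0000 - (2)·0.0000) / (8) = -0.3750
Iteration 2:
  p = (2 - (2)·1.0000 - (-1)·-0.6250 - (-1)·-0.3750) / (6) = -0.1667
  q = (11 - (-4)·0.3333 - (-3)·-0.6250 - (3)·-0.3750) / (11) = 1.0530
  r = (-5 - (4)·0.3333 - (-1)·1.0000 - (2)·-0.3750) / (8) = -0.5729
  s = (-3 - (1)·0.3333 - (-2)·1.0000 - (2)·-0.6250) / (8) = -0.0104

(-0.1667, 1.0530, -0.5729, -0.0104)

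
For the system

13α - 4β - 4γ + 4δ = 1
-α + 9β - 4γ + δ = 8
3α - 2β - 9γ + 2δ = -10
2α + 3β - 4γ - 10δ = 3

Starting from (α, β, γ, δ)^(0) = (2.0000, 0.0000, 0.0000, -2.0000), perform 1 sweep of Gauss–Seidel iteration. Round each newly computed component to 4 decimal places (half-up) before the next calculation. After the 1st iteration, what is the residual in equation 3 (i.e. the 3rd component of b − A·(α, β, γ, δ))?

Iteration 1:
  α = (1 - (-4)·0.0000 - (-4)·0.0000 - (4)·-2.0000) / (13) = 0.6923
  β = (8 - (-1)·0.6923 - (-4)·0.0000 - (1)·-2.0000) / (9) = 1.1880
  γ = (-10 - (3)·0.6923 - (-2)·1.1880 - (2)·-2.0000) / (-9) = 0.6334
  δ = (3 - (2)·0.6923 - (3)·1.1880 - (-4)·0.6334) / (-10) = -0.0585
Residual b − A·x = (-0.4803, 0.5924, -3.8833, 0.0000)

-3.8833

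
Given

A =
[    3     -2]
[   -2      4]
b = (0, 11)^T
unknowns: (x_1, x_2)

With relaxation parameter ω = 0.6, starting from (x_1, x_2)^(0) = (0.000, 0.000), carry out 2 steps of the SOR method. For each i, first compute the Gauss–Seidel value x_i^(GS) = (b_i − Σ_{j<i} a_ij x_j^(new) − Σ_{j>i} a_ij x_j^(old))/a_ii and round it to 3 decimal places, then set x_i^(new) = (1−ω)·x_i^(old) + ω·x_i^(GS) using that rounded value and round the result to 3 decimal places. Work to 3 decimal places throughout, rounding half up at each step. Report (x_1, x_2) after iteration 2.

(0.660, 2.508)

Iteration 1:
  x_1: GS value = (0 - (-2)·0.000) / (3) = 0.000;  x_1 ← (1−ω)·0.000 + ω·0.000 = 0.000
  x_2: GS value = (11 - (-2)·0.000) / (4) = 2.750;  x_2 ← (1−ω)·0.000 + ω·2.750 = 1.650
Iteration 2:
  x_1: GS value = (0 - (-2)·1.650) / (3) = 1.100;  x_1 ← (1−ω)·0.000 + ω·1.100 = 0.660
  x_2: GS value = (11 - (-2)·0.660) / (4) = 3.080;  x_2 ← (1−ω)·1.650 + ω·3.080 = 2.508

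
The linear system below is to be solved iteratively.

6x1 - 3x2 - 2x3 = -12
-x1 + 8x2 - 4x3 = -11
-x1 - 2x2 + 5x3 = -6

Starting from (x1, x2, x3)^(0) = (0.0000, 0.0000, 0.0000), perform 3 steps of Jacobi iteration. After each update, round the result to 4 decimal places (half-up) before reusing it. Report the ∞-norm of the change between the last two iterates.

0.7417

Iteration 1:
  x1 = (-12 - (-3)·0.0000 - (-2)·0.0000) / (6) = -2.0000
  x2 = (-11 - (-1)·0.0000 - (-4)·0.0000) / (8) = -1.3750
  x3 = (-6 - (-1)·0.0000 - (-2)·0.0000) / (5) = -1.2000
Iteration 2:
  x1 = (-12 - (-3)·-1.3750 - (-2)·-1.2000) / (6) = -3.0875
  x2 = (-11 - (-1)·-2.0000 - (-4)·-1.2000) / (8) = -2.2250
  x3 = (-6 - (-1)·-2.0000 - (-2)·-1.3750) / (5) = -2.1500
Iteration 3:
  x1 = (-12 - (-3)·-2.2250 - (-2)·-2.1500) / (6) = -3.8292
  x2 = (-11 - (-1)·-3.0875 - (-4)·-2.1500) / (8) = -2.8359
  x3 = (-6 - (-1)·-3.0875 - (-2)·-2.2250) / (5) = -2.7075
Change: (-0.7417, -0.6109, -0.5575) → max |·| = 0.7417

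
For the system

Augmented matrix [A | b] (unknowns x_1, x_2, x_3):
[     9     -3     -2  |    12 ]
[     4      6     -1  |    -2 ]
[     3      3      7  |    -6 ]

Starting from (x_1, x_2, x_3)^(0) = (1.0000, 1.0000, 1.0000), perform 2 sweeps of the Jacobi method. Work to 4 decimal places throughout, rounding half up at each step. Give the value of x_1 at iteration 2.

Iteration 1:
  x_1 = (12 - (-3)·1.0000 - (-2)·1.0000) / (9) = 1.8889
  x_2 = (-2 - (4)·1.0000 - (-1)·1.0000) / (6) = -0.8333
  x_3 = (-6 - (3)·1.0000 - (3)·1.0000) / (7) = -1.7143
Iteration 2:
  x_1 = (12 - (-3)·-0.8333 - (-2)·-1.7143) / (9) = 0.6746
  x_2 = (-2 - (4)·1.8889 - (-1)·-1.7143) / (6) = -1.8783
  x_3 = (-6 - (3)·1.8889 - (3)·-0.8333) / (7) = -1.3095

0.6746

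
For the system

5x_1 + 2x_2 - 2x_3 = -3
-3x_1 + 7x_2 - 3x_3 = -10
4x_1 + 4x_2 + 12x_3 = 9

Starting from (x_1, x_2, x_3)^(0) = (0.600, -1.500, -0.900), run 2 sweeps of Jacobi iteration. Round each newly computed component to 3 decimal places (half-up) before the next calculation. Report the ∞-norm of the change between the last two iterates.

0.803

Iteration 1:
  x_1 = (-3 - (2)·-1.500 - (-2)·-0.900) / (5) = -0.360
  x_2 = (-10 - (-3)·0.600 - (-3)·-0.900) / (7) = -1.557
  x_3 = (9 - (4)·0.600 - (4)·-1.500) / (12) = 1.050
Iteration 2:
  x_1 = (-3 - (2)·-1.557 - (-2)·1.050) / (5) = 0.443
  x_2 = (-10 - (-3)·-0.360 - (-3)·1.050) / (7) = -1.133
  x_3 = (9 - (4)·-0.360 - (4)·-1.557) / (12) = 1.389
Change: (0.803, 0.424, 0.339) → max |·| = 0.803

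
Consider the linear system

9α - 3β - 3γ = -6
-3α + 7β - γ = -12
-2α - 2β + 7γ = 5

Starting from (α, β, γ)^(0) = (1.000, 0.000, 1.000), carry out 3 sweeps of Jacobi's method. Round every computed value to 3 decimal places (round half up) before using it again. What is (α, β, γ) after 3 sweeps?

Iteration 1:
  α = (-6 - (-3)·0.000 - (-3)·1.000) / (9) = -0.333
  β = (-12 - (-3)·1.000 - (-1)·1.000) / (7) = -1.143
  γ = (5 - (-2)·1.000 - (-2)·0.000) / (7) = 1.000
Iteration 2:
  α = (-6 - (-3)·-1.143 - (-3)·1.000) / (9) = -0.714
  β = (-12 - (-3)·-0.333 - (-1)·1.000) / (7) = -1.714
  γ = (5 - (-2)·-0.333 - (-2)·-1.143) / (7) = 0.293
Iteration 3:
  α = (-6 - (-3)·-1.714 - (-3)·0.293) / (9) = -1.140
  β = (-12 - (-3)·-0.714 - (-1)·0.293) / (7) = -1.978
  γ = (5 - (-2)·-0.714 - (-2)·-1.714) / (7) = 0.021

(-1.140, -1.978, 0.021)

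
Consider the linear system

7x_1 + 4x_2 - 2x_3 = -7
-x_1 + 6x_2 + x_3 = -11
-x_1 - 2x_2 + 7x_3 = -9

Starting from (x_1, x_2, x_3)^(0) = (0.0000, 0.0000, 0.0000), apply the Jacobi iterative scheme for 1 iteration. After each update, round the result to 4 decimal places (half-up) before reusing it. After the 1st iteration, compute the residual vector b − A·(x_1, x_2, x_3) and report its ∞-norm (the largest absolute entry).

4.7618

Iteration 1:
  x_1 = (-7 - (4)·0.0000 - (-2)·0.0000) / (7) = -1.0000
  x_2 = (-11 - (-1)·0.0000 - (1)·0.0000) / (6) = -1.8333
  x_3 = (-9 - (-1)·0.0000 - (-2)·0.0000) / (7) = -1.2857
Residual b − A·x = (4.7618, 0.2855, -4.6667); ∞-norm = 4.7618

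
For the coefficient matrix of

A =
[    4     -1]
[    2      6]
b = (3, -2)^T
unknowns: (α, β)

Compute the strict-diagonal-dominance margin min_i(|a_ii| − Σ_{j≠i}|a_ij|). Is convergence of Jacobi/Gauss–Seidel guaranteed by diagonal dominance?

row 1: |4| − (1) = 3
row 2: |6| − (2) = 4
minimum over rows = 3 → strictly diagonally dominant (convergence guaranteed)

3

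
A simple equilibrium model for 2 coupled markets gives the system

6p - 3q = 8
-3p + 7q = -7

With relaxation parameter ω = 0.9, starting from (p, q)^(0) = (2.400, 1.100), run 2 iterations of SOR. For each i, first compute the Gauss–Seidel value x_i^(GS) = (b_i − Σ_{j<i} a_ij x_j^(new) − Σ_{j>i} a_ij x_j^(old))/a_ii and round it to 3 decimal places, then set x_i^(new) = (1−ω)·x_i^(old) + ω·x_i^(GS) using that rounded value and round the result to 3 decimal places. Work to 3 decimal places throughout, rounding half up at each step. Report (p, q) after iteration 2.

(1.373, -0.375)

Iteration 1:
  p: GS value = (8 - (-3)·1.100) / (6) = 1.883;  p ← (1−ω)·2.400 + ω·1.883 = 1.935
  q: GS value = (-7 - (-3)·1.935) / (7) = -0.171;  q ← (1−ω)·1.100 + ω·-0.171 = -0.044
Iteration 2:
  p: GS value = (8 - (-3)·-0.044) / (6) = 1.311;  p ← (1−ω)·1.935 + ω·1.311 = 1.373
  q: GS value = (-7 - (-3)·1.373) / (7) = -0.412;  q ← (1−ω)·-0.044 + ω·-0.412 = -0.375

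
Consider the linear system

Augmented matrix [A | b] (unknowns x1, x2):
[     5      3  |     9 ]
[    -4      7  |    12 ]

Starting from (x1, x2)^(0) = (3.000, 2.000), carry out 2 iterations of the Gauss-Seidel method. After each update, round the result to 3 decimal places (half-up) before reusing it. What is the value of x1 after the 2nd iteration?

0.566

Iteration 1:
  x1 = (9 - (3)·2.000) / (5) = 0.600
  x2 = (12 - (-4)·0.600) / (7) = 2.057
Iteration 2:
  x1 = (9 - (3)·2.057) / (5) = 0.566
  x2 = (12 - (-4)·0.566) / (7) = 2.038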